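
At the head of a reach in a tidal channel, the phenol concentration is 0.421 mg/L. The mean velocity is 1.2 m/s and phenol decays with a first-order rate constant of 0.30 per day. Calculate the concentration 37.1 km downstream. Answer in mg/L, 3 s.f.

Travel time t = 37.1 km / 1.2 m/s = 3.71e+04/1.2 = 3.092e+04 s = 0.3578 d.
First-order decay: C = 0.421·exp(−0.30·0.3578) = 0.421·0.8982 = 0.3781 mg/L.

0.378 mg/L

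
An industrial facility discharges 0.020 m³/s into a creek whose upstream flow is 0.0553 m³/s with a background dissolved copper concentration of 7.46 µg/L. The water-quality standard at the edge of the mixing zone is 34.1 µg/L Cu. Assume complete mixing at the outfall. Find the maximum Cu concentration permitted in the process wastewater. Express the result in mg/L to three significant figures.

7.46 µg/L = 0.00746 mg/L.
34.1 µg/L = 0.0341 mg/L.
Mass balance: 0.0341·0.0753 = 0.02·Cₑ + 0.0553·0.00746.
Cₑ = (0.002568 − 0.0004125) / 0.02 = 0.1078 mg/L.

0.108 mg/L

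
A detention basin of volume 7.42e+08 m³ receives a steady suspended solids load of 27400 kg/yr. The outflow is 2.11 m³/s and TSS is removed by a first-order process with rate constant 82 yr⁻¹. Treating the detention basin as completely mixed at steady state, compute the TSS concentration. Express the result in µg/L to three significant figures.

Outflow Q = 2.11 m³/s × 3.156e+07 s/yr = 6.659e+07 m³/yr.
Steady-state CSTR mass balance: W = Q·C + k·V·C, so C = W/(Q + kV).
Q + kV = 6.659e+07 + 82·7.42e+08 = 6.091e+10 m³/yr.
C = 27400/6.091e+10 = 4.498e-07 kg/m³ = 0.0004498 mg/L = 0.4498 µg/L.

0.450 µg/L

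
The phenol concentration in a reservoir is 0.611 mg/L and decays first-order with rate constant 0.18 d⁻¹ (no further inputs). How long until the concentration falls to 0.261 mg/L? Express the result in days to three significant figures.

t = ln(C₀/C)/k = ln(0.611/0.261)/0.18 = 0.8506/0.18 = 4.725 d.

4.73 d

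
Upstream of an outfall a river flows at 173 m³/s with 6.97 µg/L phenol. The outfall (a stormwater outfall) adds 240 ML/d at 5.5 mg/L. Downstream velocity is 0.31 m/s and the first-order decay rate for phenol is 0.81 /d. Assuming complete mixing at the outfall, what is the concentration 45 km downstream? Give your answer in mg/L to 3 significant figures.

240 ML/d = 2.778 m³/s.
6.97 µg/L = 0.00697 mg/L.
After complete mixing, C₀ = (2.778·5.5 + 173·0.00697) / 175.8 = 0.09378 mg/L.
Travel time t = 4.5e+04 m / 0.31 m/s = 1.452e+05 s = 1.68 d.
C = 0.09378·exp(−0.81·1.68) = 0.09378·0.2564 = 0.02405 mg/L.

0.0240 mg/L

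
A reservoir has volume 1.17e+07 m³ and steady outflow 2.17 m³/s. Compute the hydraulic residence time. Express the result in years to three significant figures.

0.171 yr

Q = 2.17 m³/s × 3.156e+07 s/yr = 6.848e+07 m³/yr.
Hydraulic residence time τ = V/Q = 1.17e+07/6.848e+07 = 0.1709 yr.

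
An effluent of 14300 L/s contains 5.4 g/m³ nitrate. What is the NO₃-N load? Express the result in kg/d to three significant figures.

6670 kg/d

14300 L/s = 14.3 m³/s.
Mass flux = Q·C = 14.3 m³/s × 5.4 g/m³ = 77.22 g/s.
= 77.22 g/s × 86.4 = 6672 kg/d.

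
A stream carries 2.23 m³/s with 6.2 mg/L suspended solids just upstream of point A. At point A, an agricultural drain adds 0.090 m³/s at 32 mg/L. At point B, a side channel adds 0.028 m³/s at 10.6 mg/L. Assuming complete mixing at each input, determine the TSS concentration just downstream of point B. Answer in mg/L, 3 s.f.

After input A: C = (2.23·6.2 + 0.09·32) / 2.32 = 7.201 mg/L.
After input B: C = (2.32·7.201 + 0.028·10.6) / 2.348 = 7.241 mg/L.

7.24 mg/L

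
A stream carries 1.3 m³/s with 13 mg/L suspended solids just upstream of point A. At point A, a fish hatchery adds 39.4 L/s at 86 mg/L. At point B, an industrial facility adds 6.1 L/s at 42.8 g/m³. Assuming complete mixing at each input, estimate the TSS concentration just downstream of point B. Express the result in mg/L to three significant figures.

39.4 L/s = 0.0394 m³/s.
After input A: C = (1.3·13 + 0.0394·86) / 1.339 = 15.15 mg/L.
6.1 L/s = 0.0061 m³/s.
After input B: C = (1.339·15.15 + 0.0061·42.8) / 1.346 = 15.27 mg/L.

15.3 mg/L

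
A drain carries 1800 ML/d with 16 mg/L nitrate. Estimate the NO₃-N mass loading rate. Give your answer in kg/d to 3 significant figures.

1800 ML/d = 20.83 m³/s.
Mass flux = Q·C = 20.83 m³/s × 16 g/m³ = 333.3 g/s.
= 333.3 g/s × 86.4 = 2.88e+04 kg/d.

28800 kg/d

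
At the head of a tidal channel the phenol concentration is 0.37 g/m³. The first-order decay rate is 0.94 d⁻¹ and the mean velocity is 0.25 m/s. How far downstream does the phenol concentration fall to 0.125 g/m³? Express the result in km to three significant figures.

From C = C₀·e^(−kt), t = ln(C₀/C)/k = ln(0.37/0.125)/0.94 = 1.085/0.94 = 1.154 d.
Distance = v·t = 0.25 m/s × 9.975e+04 s = 2.494e+04 m = 24.94 km.

24.9 km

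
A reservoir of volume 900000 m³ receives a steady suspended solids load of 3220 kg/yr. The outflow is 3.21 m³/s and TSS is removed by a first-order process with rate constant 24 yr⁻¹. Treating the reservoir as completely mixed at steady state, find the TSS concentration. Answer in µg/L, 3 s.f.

26.2 µg/L

Outflow Q = 3.21 m³/s × 3.156e+07 s/yr = 1.013e+08 m³/yr.
Steady-state CSTR mass balance: W = Q·C + k·V·C, so C = W/(Q + kV).
Q + kV = 1.013e+08 + 24·900000 = 1.229e+08 m³/yr.
C = 3220/1.229e+08 = 2.62e-05 kg/m³ = 0.0262 mg/L = 26.2 µg/L.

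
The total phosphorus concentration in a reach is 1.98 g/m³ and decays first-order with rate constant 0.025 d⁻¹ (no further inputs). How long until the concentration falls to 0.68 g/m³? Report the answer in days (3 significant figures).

t = ln(C₀/C)/k = ln(1.98/0.68)/0.025 = 1.069/0.025 = 42.75 d.

42.8 d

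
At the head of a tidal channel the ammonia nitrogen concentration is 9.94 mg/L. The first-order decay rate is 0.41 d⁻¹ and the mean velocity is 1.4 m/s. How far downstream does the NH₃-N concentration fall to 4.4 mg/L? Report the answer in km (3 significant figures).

240 km

From C = C₀·e^(−kt), t = ln(C₀/C)/k = ln(9.94/4.4)/0.41 = 0.815/0.41 = 1.988 d.
Distance = v·t = 1.4 m/s × 1.717e+05 s = 2.404e+05 m = 240.4 km.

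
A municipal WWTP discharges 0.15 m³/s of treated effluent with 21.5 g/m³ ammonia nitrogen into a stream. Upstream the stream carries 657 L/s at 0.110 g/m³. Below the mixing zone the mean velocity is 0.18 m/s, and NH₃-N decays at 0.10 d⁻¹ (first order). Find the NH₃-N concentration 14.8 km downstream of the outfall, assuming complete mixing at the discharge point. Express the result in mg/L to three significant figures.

657 L/s = 0.657 m³/s.
After complete mixing, C₀ = (0.15·21.5 + 0.657·0.11) / 0.807 = 4.086 mg/L.
Travel time t = 1.48e+04 m / 0.18 m/s = 8.222e+04 s = 0.9516 d.
C = 4.086·exp(−0.10·0.9516) = 4.086·0.9092 = 3.715 mg/L.

3.71 mg/L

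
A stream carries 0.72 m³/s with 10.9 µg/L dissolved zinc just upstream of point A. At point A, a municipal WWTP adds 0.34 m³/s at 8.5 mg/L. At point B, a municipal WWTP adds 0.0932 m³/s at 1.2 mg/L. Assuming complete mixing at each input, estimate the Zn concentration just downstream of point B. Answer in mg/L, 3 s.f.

2.61 mg/L

10.9 µg/L = 0.0109 mg/L.
After input A: C = (0.72·0.0109 + 0.34·8.5) / 1.06 = 2.734 mg/L.
After input B: C = (1.06·2.734 + 0.0932·1.2) / 1.153 = 2.61 mg/L.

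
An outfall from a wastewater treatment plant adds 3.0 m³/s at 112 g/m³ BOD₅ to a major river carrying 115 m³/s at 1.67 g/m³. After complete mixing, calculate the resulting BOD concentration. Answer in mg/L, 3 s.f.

4.47 mg/L

By mass balance at complete mixing, C = (3·112 + 115·1.67) / (3 + 115) = 528/118 = 4.475 mg/L.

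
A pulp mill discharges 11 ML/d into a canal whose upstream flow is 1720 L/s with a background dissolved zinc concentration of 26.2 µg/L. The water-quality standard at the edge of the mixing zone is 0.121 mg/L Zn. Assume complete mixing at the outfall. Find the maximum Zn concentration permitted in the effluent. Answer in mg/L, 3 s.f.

11 ML/d = 0.1273 m³/s.
1720 L/s = 1.72 m³/s.
26.2 µg/L = 0.0262 mg/L.
Mass balance: 0.121·1.847 = 0.1273·Cₑ + 1.72·0.0262.
Cₑ = (0.2235 − 0.04506) / 0.1273 = 1.402 mg/L.

1.40 mg/L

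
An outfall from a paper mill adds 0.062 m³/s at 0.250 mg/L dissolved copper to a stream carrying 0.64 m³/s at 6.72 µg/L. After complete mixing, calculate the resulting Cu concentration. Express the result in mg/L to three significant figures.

0.0282 mg/L

6.72 µg/L = 0.00672 mg/L.
Conservation of mass across the mixing zone: C = (0.062·0.25 + 0.64·0.00672) / (0.062 + 0.64) = 0.0198/0.702 = 0.02821 mg/L.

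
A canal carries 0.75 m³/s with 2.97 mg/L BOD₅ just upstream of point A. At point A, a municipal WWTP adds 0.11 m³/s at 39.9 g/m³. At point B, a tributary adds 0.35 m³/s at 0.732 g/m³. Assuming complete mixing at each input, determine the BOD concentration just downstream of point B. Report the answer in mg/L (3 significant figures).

5.68 mg/L

After input A: C = (0.75·2.97 + 0.11·39.9) / 0.86 = 7.694 mg/L.
After input B: C = (0.86·7.694 + 0.35·0.732) / 1.21 = 5.68 mg/L.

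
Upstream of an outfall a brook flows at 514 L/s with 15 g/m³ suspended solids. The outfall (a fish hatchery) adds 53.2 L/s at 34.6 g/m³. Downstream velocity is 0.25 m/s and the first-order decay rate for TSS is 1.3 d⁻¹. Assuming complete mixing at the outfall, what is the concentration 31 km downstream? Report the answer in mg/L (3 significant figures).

53.2 L/s = 0.0532 m³/s.
514 L/s = 0.514 m³/s.
After complete mixing, C₀ = (0.0532·34.6 + 0.514·15) / 0.5672 = 16.84 mg/L.
Travel time t = 3.1e+04 m / 0.25 m/s = 1.24e+05 s = 1.435 d.
C = 16.84·exp(−1.3·1.435) = 16.84·0.1548 = 2.606 mg/L.

2.61 mg/L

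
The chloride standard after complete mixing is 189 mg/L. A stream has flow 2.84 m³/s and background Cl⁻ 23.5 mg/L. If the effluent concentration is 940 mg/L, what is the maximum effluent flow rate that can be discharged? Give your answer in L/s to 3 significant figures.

Mass balance at complete mixing: C_std·(Q_w + Q_r) = Q_w·C_e + Q_r·C_b.
Rearranging, Q_w = Q_r·(C_std − C_b)/(C_e − C_std) = 2.84·(189 − 23.5) / (940 − 189) = 0.6259 m³/s.
= 625.9 L/s.

626 L/s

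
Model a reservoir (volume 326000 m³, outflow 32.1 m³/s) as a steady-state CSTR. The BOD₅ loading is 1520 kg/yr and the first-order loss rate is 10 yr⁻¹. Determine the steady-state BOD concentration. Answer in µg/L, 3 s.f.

1.50 µg/L

Outflow Q = 32.1 m³/s × 3.156e+07 s/yr = 1.013e+09 m³/yr.
Steady-state CSTR mass balance: W = Q·C + k·V·C, so C = W/(Q + kV).
Q + kV = 1.013e+09 + 10·326000 = 1.016e+09 m³/yr.
C = 1520/1.016e+09 = 1.496e-06 kg/m³ = 0.001496 mg/L = 1.496 µg/L.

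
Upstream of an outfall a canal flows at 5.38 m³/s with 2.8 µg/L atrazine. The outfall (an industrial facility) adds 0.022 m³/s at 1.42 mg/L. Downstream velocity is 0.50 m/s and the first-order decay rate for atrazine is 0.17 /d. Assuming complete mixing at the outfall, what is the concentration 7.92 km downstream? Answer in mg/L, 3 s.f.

2.8 µg/L = 0.0028 mg/L.
After complete mixing, C₀ = (0.022·1.42 + 5.38·0.0028) / 5.402 = 0.008572 mg/L.
Travel time t = 7920 m / 0.50 m/s = 1.584e+04 s = 0.1833 d.
C = 0.008572·exp(−0.17·0.1833) = 0.008572·0.9693 = 0.008309 mg/L.

0.00831 mg/L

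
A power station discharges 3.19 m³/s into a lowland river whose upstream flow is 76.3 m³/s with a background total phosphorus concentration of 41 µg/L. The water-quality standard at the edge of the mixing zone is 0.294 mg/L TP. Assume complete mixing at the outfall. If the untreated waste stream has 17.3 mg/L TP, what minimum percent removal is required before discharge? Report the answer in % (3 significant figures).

63.3 %

41 µg/L = 0.041 mg/L.
Mass balance: 0.294·79.49 = 3.19·Cₑ + 76.3·0.041.
Cₑ = (23.37 − 3.128) / 3.19 = 6.345 mg/L.
Required removal = 1 − 6.345/17.3 = 63.32 %.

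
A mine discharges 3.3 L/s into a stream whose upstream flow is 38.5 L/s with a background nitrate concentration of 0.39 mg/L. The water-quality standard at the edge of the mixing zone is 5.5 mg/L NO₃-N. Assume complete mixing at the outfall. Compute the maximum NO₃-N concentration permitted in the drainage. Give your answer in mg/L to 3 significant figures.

65.1 mg/L

3.3 L/s = 0.0033 m³/s.
38.5 L/s = 0.0385 m³/s.
Mass balance: 5.5·0.0418 = 0.0033·Cₑ + 0.0385·0.39.
Cₑ = (0.2299 − 0.01502) / 0.0033 = 65.12 mg/L.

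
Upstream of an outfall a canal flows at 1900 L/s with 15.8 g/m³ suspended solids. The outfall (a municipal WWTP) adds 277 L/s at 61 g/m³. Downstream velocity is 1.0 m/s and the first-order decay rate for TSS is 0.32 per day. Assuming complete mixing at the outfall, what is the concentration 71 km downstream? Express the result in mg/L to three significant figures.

277 L/s = 0.277 m³/s.
1900 L/s = 1.9 m³/s.
After complete mixing, C₀ = (0.277·61 + 1.9·15.8) / 2.177 = 21.55 mg/L.
Travel time t = 7.1e+04 m / 1.0 m/s = 7.1e+04 s = 0.8218 d.
C = 21.55·exp(−0.32·0.8218) = 21.55·0.7688 = 16.57 mg/L.

16.6 mg/L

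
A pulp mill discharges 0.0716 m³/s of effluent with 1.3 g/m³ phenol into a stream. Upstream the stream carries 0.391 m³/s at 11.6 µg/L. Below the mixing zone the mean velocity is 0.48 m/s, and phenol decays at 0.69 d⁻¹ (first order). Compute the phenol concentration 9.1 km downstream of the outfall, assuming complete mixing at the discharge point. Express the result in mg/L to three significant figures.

0.181 mg/L

11.6 µg/L = 0.0116 mg/L.
After complete mixing, C₀ = (0.0716·1.3 + 0.391·0.0116) / 0.4626 = 0.211 mg/L.
Travel time t = 9100 m / 0.48 m/s = 1.896e+04 s = 0.2194 d.
C = 0.211·exp(−0.69·0.2194) = 0.211·0.8595 = 0.1814 mg/L.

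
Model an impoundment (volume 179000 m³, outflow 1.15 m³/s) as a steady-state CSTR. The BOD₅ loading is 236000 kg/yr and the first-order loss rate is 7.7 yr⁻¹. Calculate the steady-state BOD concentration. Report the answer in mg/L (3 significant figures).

Outflow Q = 1.15 m³/s × 3.156e+07 s/yr = 3.629e+07 m³/yr.
Steady-state CSTR mass balance: W = Q·C + k·V·C, so C = W/(Q + kV).
Q + kV = 3.629e+07 + 7.7·179000 = 3.767e+07 m³/yr.
C = 236000/3.767e+07 = 0.006265 kg/m³ = 6.265 mg/L.

6.27 mg/L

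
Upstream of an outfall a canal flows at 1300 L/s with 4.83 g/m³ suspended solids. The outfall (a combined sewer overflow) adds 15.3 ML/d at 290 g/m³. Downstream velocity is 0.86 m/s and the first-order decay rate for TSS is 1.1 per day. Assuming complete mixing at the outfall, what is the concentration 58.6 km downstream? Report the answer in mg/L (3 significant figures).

15.3 ML/d = 0.1771 m³/s.
1300 L/s = 1.3 m³/s.
After complete mixing, C₀ = (0.1771·290 + 1.3·4.83) / 1.477 = 39.02 mg/L.
Travel time t = 5.86e+04 m / 0.86 m/s = 6.814e+04 s = 0.7887 d.
C = 39.02·exp(−1.1·0.7887) = 39.02·0.42 = 16.39 mg/L.

16.4 mg/L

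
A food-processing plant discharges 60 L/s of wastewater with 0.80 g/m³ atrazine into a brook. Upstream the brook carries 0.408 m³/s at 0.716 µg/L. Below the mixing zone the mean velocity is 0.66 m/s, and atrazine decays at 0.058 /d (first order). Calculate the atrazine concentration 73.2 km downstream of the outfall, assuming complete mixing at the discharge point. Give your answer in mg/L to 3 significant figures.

0.0958 mg/L

60 L/s = 0.06 m³/s.
0.716 µg/L = 0.000716 mg/L.
After complete mixing, C₀ = (0.06·0.8 + 0.408·0.000716) / 0.468 = 0.1032 mg/L.
Travel time t = 7.32e+04 m / 0.66 m/s = 1.109e+05 s = 1.284 d.
C = 0.1032·exp(−0.058·1.284) = 0.1032·0.9283 = 0.09578 mg/L.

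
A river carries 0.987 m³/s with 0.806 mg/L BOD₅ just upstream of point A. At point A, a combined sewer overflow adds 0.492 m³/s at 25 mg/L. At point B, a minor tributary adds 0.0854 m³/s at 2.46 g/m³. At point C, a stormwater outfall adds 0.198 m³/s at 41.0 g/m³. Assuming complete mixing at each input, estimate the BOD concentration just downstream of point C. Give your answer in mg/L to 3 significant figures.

After input A: C = (0.987·0.806 + 0.492·25) / 1.479 = 8.854 mg/L.
After input B: C = (1.479·8.854 + 0.0854·2.46) / 1.564 = 8.505 mg/L.
After input C: C = (1.564·8.505 + 0.198·41) / 1.762 = 12.16 mg/L.

12.2 mg/L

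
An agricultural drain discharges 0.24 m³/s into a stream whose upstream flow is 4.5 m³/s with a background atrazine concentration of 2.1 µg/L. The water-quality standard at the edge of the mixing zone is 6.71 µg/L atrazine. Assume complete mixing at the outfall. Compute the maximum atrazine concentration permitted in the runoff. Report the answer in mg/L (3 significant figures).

2.1 µg/L = 0.0021 mg/L.
6.71 µg/L = 0.00671 mg/L.
Mass balance: 0.00671·4.74 = 0.24·Cₑ + 4.5·0.0021.
Cₑ = (0.03181 − 0.00945) / 0.24 = 0.09315 mg/L.

0.0931 mg/L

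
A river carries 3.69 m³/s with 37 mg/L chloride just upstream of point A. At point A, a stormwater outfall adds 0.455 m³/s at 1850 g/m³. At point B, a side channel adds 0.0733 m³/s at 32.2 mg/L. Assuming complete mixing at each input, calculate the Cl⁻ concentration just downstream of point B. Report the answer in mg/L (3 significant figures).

After input A: C = (3.69·37 + 0.455·1850) / 4.145 = 236 mg/L.
After input B: C = (4.145·236 + 0.0733·32.2) / 4.218 = 232.5 mg/L.

232 mg/L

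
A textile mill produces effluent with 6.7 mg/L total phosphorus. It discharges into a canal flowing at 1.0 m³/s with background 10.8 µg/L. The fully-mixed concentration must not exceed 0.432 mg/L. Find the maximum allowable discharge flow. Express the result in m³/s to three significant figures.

0.0672 m³/s

10.8 µg/L = 0.0108 mg/L.
Mass balance at complete mixing: C_std·(Q_w + Q_r) = Q_w·C_e + Q_r·C_b.
Rearranging, Q_w = Q_r·(C_std − C_b)/(C_e − C_std) = 1.0·(0.432 − 0.0108) / (6.7 − 0.432) = 0.0672 m³/s.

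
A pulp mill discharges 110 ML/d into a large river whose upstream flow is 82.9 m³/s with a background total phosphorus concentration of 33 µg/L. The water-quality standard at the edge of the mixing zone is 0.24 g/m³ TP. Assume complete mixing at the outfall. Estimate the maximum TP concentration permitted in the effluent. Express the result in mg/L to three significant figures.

13.7 mg/L

110 ML/d = 1.273 m³/s.
33 µg/L = 0.033 mg/L.
Mass balance: 0.24·84.17 = 1.273·Cₑ + 82.9·0.033.
Cₑ = (20.2 − 2.736) / 1.273 = 13.72 mg/L.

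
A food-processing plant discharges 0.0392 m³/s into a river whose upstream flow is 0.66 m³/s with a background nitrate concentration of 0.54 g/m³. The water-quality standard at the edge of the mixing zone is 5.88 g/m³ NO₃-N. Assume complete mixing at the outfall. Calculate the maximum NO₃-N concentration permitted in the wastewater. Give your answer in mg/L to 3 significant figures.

95.8 mg/L

Mass balance: 5.88·0.6992 = 0.0392·Cₑ + 0.66·0.54.
Cₑ = (4.111 − 0.3564) / 0.0392 = 95.79 mg/L.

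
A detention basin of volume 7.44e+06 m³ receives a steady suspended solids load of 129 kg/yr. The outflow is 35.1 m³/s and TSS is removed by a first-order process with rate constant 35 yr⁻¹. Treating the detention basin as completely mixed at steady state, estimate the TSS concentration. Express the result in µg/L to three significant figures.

Outflow Q = 35.1 m³/s × 3.156e+07 s/yr = 1.108e+09 m³/yr.
Steady-state CSTR mass balance: W = Q·C + k·V·C, so C = W/(Q + kV).
Q + kV = 1.108e+09 + 35·7.44e+06 = 1.368e+09 m³/yr.
C = 129/1.368e+09 = 9.429e-08 kg/m³ = 9.429e-05 mg/L = 0.09429 µg/L.

0.0943 µg/L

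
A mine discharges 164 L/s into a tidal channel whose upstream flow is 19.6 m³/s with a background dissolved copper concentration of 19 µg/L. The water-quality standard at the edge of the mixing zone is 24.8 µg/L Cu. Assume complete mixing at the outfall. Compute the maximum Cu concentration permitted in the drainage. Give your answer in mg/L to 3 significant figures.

0.718 mg/L

164 L/s = 0.164 m³/s.
19 µg/L = 0.019 mg/L.
24.8 µg/L = 0.0248 mg/L.
Mass balance: 0.0248·19.76 = 0.164·Cₑ + 19.6·0.019.
Cₑ = (0.4901 − 0.3724) / 0.164 = 0.718 mg/L.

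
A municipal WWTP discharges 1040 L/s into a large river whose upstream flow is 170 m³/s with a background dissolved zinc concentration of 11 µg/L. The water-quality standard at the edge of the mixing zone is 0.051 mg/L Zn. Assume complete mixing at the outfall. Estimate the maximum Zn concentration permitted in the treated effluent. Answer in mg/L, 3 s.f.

1040 L/s = 1.04 m³/s.
11 µg/L = 0.011 mg/L.
Mass balance: 0.051·171 = 1.04·Cₑ + 170·0.011.
Cₑ = (8.723 − 1.87) / 1.04 = 6.589 mg/L.

6.59 mg/L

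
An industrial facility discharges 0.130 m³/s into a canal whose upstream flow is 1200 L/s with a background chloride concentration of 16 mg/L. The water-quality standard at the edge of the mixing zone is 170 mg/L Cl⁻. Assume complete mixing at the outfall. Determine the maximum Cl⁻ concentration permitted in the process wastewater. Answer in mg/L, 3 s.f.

1200 L/s = 1.2 m³/s.
Mass balance: 170·1.33 = 0.13·Cₑ + 1.2·16.
Cₑ = (226.1 − 19.2) / 0.13 = 1592 mg/L.

1590 mg/L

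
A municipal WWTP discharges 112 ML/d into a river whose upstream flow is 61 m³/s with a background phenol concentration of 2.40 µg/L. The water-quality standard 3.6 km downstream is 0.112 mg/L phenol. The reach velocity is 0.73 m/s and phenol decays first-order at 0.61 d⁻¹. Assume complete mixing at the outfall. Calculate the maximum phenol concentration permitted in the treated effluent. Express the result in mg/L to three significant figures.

112 ML/d = 1.296 m³/s.
2.40 µg/L = 0.0024 mg/L.
Travel time to the compliance point: t = 3600/0.73 = 4932 s = 0.05708 d; decay factor exp(−0.61·0.05708) = 0.9658.
So the concentration just after mixing may be at most 0.112/0.9658 = 0.116 mg/L.
Mass balance: 0.116·62.3 = 1.296·Cₑ + 61·0.0024.
Cₑ = (7.224 − 0.1464) / 1.296 = 5.46 mg/L.

5.46 mg/L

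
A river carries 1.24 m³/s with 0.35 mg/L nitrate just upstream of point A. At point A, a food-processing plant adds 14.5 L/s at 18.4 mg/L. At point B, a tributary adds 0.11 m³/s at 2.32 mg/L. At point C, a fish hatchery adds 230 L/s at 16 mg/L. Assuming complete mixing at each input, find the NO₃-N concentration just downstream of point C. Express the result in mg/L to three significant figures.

14.5 L/s = 0.0145 m³/s.
After input A: C = (1.24·0.35 + 0.0145·18.4) / 1.254 = 0.5586 mg/L.
After input B: C = (1.254·0.5586 + 0.11·2.32) / 1.365 = 0.7006 mg/L.
230 L/s = 0.23 m³/s.
After input C: C = (1.365·0.7006 + 0.23·16) / 1.595 = 2.907 mg/L.

2.91 mg/L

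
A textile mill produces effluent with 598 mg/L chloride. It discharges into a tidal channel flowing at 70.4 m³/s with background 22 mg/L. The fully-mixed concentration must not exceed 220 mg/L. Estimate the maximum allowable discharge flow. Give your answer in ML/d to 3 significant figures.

3190 ML/d

Mass balance at complete mixing: C_std·(Q_w + Q_r) = Q_w·C_e + Q_r·C_b.
Rearranging, Q_w = Q_r·(C_std − C_b)/(C_e − C_std) = 70.4·(220 − 22) / (598 − 220) = 36.88 m³/s.
= 3186 ML/d.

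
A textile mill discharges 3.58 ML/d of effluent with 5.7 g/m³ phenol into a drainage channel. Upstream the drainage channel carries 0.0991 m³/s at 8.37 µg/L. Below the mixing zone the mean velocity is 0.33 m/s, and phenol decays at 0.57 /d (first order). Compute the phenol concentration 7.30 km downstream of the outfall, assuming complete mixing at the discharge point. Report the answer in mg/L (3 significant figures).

3.58 ML/d = 0.04144 m³/s.
8.37 µg/L = 0.00837 mg/L.
After complete mixing, C₀ = (0.04144·5.7 + 0.0991·0.00837) / 0.1405 = 1.686 mg/L.
Travel time t = 7300 m / 0.33 m/s = 2.212e+04 s = 0.256 d.
C = 1.686·exp(−0.57·0.256) = 1.686·0.8642 = 1.457 mg/L.

1.46 mg/L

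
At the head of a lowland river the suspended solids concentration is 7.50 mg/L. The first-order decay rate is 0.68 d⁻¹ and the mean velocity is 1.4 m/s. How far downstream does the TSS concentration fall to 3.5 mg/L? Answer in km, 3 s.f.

From C = C₀·e^(−kt), t = ln(C₀/C)/k = ln(7.50/3.5)/0.68 = 0.7621/0.68 = 1.121 d.
Distance = v·t = 1.4 m/s × 9.684e+04 s = 1.356e+05 m = 135.6 km.

136 km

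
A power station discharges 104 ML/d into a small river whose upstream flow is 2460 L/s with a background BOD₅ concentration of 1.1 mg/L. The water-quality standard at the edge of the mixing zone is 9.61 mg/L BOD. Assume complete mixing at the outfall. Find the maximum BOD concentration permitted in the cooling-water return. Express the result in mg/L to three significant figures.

104 ML/d = 1.204 m³/s.
2460 L/s = 2.46 m³/s.
Mass balance: 9.61·3.664 = 1.204·Cₑ + 2.46·1.1.
Cₑ = (35.21 − 2.706) / 1.204 = 27 mg/L.

27.0 mg/L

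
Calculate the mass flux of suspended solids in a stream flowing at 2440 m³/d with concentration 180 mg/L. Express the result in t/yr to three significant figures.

160 t/yr

2440 m³/d = 0.02824 m³/s.
Mass flux = Q·C = 0.02824 m³/s × 180 g/m³ = 5.083 g/s.
= 5.083 g/s × 31.56 = 160.4 t/yr.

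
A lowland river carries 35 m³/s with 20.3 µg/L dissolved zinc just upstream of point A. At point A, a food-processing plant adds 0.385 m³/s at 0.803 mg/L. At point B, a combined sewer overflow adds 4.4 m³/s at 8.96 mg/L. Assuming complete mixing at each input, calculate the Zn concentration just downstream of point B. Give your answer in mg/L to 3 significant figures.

1.02 mg/L

20.3 µg/L = 0.0203 mg/L.
After input A: C = (35·0.0203 + 0.385·0.803) / 35.38 = 0.02882 mg/L.
After input B: C = (35.38·0.02882 + 4.4·8.96) / 39.78 = 1.017 mg/L.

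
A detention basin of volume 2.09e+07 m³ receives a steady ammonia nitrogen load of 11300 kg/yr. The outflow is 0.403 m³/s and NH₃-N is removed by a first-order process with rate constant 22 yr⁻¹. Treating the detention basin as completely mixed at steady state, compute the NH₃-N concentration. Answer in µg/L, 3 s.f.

23.9 µg/L

Outflow Q = 0.403 m³/s × 3.156e+07 s/yr = 1.272e+07 m³/yr.
Steady-state CSTR mass balance: W = Q·C + k·V·C, so C = W/(Q + kV).
Q + kV = 1.272e+07 + 22·2.09e+07 = 4.725e+08 m³/yr.
C = 11300/4.725e+08 = 2.391e-05 kg/m³ = 0.02391 mg/L = 23.91 µg/L.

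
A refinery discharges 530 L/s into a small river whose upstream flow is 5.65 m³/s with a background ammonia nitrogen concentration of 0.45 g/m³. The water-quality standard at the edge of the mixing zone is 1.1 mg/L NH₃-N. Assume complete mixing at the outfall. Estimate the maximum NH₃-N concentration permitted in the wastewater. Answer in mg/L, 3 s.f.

8.03 mg/L

530 L/s = 0.53 m³/s.
Mass balance: 1.1·6.18 = 0.53·Cₑ + 5.65·0.45.
Cₑ = (6.798 − 2.543) / 0.53 = 8.029 mg/L.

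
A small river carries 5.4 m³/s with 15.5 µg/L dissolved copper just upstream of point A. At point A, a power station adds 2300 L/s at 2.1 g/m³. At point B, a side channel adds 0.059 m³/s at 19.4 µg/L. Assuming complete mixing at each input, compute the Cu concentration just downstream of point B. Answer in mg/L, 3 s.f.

0.633 mg/L

15.5 µg/L = 0.0155 mg/L.
2300 L/s = 2.3 m³/s.
After input A: C = (5.4·0.0155 + 2.3·2.1) / 7.7 = 0.6381 mg/L.
19.4 µg/L = 0.0194 mg/L.
After input B: C = (7.7·0.6381 + 0.059·0.0194) / 7.759 = 0.6334 mg/L.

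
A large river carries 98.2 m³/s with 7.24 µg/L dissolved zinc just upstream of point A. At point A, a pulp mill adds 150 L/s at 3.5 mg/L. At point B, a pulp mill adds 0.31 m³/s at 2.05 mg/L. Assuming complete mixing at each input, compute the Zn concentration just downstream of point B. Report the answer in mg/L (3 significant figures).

7.24 µg/L = 0.00724 mg/L.
150 L/s = 0.15 m³/s.
After input A: C = (98.2·0.00724 + 0.15·3.5) / 98.35 = 0.01257 mg/L.
After input B: C = (98.35·0.01257 + 0.31·2.05) / 98.66 = 0.01897 mg/L.

0.0190 mg/L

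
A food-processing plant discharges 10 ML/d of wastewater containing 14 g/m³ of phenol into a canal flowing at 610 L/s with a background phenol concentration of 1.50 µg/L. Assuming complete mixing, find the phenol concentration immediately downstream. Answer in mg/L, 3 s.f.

2.23 mg/L

10 ML/d = 0.1157 m³/s.
610 L/s = 0.61 m³/s.
1.50 µg/L = 0.0015 mg/L.
Flow-weighted mixing gives C = (0.1157·14 + 0.61·0.0015) / (0.1157 + 0.61) = 1.621/0.7257 = 2.234 mg/L.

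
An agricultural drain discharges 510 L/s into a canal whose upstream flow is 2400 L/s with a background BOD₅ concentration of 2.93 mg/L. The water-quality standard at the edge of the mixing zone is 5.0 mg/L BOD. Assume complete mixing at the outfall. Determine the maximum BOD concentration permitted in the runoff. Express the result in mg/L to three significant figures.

14.7 mg/L

510 L/s = 0.51 m³/s.
2400 L/s = 2.4 m³/s.
Mass balance: 5·2.91 = 0.51·Cₑ + 2.4·2.93.
Cₑ = (14.55 − 7.032) / 0.51 = 14.74 mg/L.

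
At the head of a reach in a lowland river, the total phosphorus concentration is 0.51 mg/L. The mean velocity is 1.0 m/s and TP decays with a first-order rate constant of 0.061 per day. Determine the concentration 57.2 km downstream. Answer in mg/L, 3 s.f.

Travel time t = 57.2 km / 1.0 m/s = 5.72e+04/1.0 = 5.72e+04 s = 0.662 d.
First-order decay: C = 0.51·exp(−0.061·0.662) = 0.51·0.9604 = 0.4898 mg/L.

0.490 mg/L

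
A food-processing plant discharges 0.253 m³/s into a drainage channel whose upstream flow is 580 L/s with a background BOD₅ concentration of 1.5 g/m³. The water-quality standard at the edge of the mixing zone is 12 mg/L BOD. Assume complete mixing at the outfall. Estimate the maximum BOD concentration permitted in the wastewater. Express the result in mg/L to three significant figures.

36.1 mg/L

580 L/s = 0.58 m³/s.
Mass balance: 12·0.833 = 0.253·Cₑ + 0.58·1.5.
Cₑ = (9.996 − 0.87) / 0.253 = 36.07 mg/L.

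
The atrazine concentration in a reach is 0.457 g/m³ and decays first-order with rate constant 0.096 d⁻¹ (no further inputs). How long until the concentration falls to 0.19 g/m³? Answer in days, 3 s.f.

t = ln(C₀/C)/k = ln(0.457/0.19)/0.096 = 0.8777/0.096 = 9.142 d.

9.14 d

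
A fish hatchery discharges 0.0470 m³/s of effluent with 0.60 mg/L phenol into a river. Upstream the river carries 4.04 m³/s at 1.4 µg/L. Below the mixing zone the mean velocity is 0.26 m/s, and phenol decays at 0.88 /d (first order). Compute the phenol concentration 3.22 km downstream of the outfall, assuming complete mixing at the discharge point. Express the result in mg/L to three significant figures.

1.4 µg/L = 0.0014 mg/L.
After complete mixing, C₀ = (0.047·0.6 + 4.04·0.0014) / 4.087 = 0.008284 mg/L.
Travel time t = 3220 m / 0.26 m/s = 1.238e+04 s = 0.1433 d.
C = 0.008284·exp(−0.88·0.1433) = 0.008284·0.8815 = 0.007302 mg/L.

0.00730 mg/L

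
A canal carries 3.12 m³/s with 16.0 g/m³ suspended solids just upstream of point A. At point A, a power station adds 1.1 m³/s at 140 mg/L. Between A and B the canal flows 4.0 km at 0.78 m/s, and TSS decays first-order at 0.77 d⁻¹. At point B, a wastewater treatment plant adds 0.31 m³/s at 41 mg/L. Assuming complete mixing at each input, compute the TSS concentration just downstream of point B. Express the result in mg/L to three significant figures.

45.8 mg/L

After input A: C = (3.12·16 + 1.1·140) / 4.22 = 48.32 mg/L.
Over the 4.0 km reach to input B (t = 5128 s = 0.05935 d), decay gives C = 48.32·exp(−0.77·0.05935) = 46.16 mg/L.
After input B: C = (4.22·46.16 + 0.31·41) / 4.53 = 45.81 mg/L.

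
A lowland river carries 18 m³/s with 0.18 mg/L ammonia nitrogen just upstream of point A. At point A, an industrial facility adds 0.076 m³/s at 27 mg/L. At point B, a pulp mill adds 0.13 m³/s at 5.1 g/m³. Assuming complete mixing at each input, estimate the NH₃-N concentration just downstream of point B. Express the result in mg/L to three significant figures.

0.327 mg/L

After input A: C = (18·0.18 + 0.076·27) / 18.08 = 0.2928 mg/L.
After input B: C = (18.08·0.2928 + 0.13·5.1) / 18.21 = 0.3271 mg/L.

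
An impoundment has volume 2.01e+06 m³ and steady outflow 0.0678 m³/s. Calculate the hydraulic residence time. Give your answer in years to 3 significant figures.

0.939 yr

Q = 0.0678 m³/s × 3.156e+07 s/yr = 2.14e+06 m³/yr.
Hydraulic residence time τ = V/Q = 2.01e+06/2.14e+06 = 0.9394 yr.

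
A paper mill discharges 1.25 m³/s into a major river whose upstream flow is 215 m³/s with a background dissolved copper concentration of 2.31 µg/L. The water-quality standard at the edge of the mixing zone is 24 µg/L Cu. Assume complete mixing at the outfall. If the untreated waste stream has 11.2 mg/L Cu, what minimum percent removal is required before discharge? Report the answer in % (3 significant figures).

66.5 %

2.31 µg/L = 0.00231 mg/L.
24 µg/L = 0.024 mg/L.
Mass balance: 0.024·216.2 = 1.25·Cₑ + 215·0.00231.
Cₑ = (5.19 − 0.4966) / 1.25 = 3.755 mg/L.
Required removal = 1 − 3.755/11.2 = 66.48 %.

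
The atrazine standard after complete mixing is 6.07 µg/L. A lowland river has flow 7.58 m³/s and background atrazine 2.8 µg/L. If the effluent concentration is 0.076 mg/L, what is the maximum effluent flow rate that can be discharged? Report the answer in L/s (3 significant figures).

2.8 µg/L = 0.0028 mg/L.
6.07 µg/L = 0.00607 mg/L.
Mass balance at complete mixing: C_std·(Q_w + Q_r) = Q_w·C_e + Q_r·C_b.
Rearranging, Q_w = Q_r·(C_std − C_b)/(C_e − C_std) = 7.58·(0.00607 − 0.0028) / (0.076 − 0.00607) = 0.3544 m³/s.
= 354.4 L/s.

354 L/s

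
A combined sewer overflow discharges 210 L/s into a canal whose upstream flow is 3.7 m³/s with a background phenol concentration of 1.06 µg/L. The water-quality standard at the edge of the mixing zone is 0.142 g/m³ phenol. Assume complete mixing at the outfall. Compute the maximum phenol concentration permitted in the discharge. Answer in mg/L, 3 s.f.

2.63 mg/L

210 L/s = 0.21 m³/s.
1.06 µg/L = 0.00106 mg/L.
Mass balance: 0.142·3.91 = 0.21·Cₑ + 3.7·0.00106.
Cₑ = (0.5552 − 0.003922) / 0.21 = 2.625 mg/L.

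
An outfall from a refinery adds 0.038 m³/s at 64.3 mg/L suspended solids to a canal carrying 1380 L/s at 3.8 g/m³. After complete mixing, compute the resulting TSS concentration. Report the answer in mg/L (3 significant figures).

1380 L/s = 1.38 m³/s.
By mass balance at complete mixing, C = (0.038·64.3 + 1.38·3.8) / (0.038 + 1.38) = 7.687/1.418 = 5.421 mg/L.

5.42 mg/L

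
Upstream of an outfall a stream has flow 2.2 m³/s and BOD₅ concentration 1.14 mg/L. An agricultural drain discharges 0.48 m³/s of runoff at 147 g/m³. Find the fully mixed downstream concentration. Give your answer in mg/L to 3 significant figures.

Flow-weighted mixing gives C = (0.48·147 + 2.2·1.14) / (0.48 + 2.2) = 73.07/2.68 = 27.26 mg/L.

27.3 mg/L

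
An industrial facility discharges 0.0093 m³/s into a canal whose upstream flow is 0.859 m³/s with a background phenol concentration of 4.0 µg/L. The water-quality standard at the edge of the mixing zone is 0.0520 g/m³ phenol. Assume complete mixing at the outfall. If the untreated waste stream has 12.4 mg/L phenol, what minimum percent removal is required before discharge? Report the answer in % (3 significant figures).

63.8 %

4.0 µg/L = 0.004 mg/L.
Mass balance: 0.052·0.8683 = 0.0093·Cₑ + 0.859·0.004.
Cₑ = (0.04515 − 0.003436) / 0.0093 = 4.486 mg/L.
Required removal = 1 − 4.486/12.4 = 63.83 %.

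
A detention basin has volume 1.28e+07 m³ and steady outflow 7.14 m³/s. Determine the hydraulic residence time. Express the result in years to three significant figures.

Q = 7.14 m³/s × 3.156e+07 s/yr = 2.253e+08 m³/yr.
Hydraulic residence time τ = V/Q = 1.28e+07/2.253e+08 = 0.05681 yr.

0.0568 yr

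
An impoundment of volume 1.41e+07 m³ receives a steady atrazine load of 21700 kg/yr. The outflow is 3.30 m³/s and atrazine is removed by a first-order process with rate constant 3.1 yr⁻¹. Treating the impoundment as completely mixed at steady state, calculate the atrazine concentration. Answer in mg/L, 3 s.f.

0.147 mg/L

Outflow Q = 3.30 m³/s × 3.156e+07 s/yr = 1.041e+08 m³/yr.
Steady-state CSTR mass balance: W = Q·C + k·V·C, so C = W/(Q + kV).
Q + kV = 1.041e+08 + 3.1·1.41e+07 = 1.479e+08 m³/yr.
C = 21700/1.479e+08 = 0.0001468 kg/m³ = 0.1468 mg/L.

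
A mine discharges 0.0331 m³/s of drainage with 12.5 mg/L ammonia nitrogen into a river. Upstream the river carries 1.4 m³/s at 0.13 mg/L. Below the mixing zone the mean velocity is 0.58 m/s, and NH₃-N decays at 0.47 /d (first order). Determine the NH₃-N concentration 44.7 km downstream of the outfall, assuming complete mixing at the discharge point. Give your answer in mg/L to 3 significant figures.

0.273 mg/L

After complete mixing, C₀ = (0.0331·12.5 + 1.4·0.13) / 1.433 = 0.4157 mg/L.
Travel time t = 4.47e+04 m / 0.58 m/s = 7.707e+04 s = 0.892 d.
C = 0.4157·exp(−0.47·0.892) = 0.4157·0.6575 = 0.2733 mg/L.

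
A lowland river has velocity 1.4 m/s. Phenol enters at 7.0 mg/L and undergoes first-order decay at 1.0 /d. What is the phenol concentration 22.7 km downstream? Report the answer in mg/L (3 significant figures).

Travel time t = 22.7 km / 1.4 m/s = 2.27e+04/1.4 = 1.621e+04 s = 0.1877 d.
First-order decay: C = 7.0·exp(−1.0·0.1877) = 7.0·0.8289 = 5.802 mg/L.

5.80 mg/L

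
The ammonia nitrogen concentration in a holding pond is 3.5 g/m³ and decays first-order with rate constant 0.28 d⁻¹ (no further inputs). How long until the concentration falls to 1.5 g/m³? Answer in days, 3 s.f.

3.03 d

t = ln(C₀/C)/k = ln(3.5/1.5)/0.28 = 0.8473/0.28 = 3.026 d.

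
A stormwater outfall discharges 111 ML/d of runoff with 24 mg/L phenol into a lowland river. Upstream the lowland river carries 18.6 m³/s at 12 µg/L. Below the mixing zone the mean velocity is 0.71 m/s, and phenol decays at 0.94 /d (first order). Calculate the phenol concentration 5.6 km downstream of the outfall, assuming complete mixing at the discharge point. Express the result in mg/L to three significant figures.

1.43 mg/L

111 ML/d = 1.285 m³/s.
12 µg/L = 0.012 mg/L.
After complete mixing, C₀ = (1.285·24 + 18.6·0.012) / 19.88 = 1.562 mg/L.
Travel time t = 5600 m / 0.71 m/s = 7887 s = 0.09129 d.
C = 1.562·exp(−0.94·0.09129) = 1.562·0.9178 = 1.433 mg/L.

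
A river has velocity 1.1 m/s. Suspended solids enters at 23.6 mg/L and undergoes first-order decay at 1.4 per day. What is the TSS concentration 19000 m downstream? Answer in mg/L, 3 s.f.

17.8 mg/L

Travel time t = 19000 m / 1.1 m/s = 1.9e+04/1.1 = 1.727e+04 s = 0.1999 d.
First-order decay: C = 23.6·exp(−1.4·0.1999) = 23.6·0.7559 = 17.84 mg/L.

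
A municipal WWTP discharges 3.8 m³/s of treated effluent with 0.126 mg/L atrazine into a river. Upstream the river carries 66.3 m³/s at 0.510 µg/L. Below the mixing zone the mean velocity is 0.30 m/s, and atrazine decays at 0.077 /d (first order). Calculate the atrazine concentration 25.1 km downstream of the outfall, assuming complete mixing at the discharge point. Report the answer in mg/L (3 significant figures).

0.510 µg/L = 0.00051 mg/L.
After complete mixing, C₀ = (3.8·0.126 + 66.3·0.00051) / 70.1 = 0.007313 mg/L.
Travel time t = 2.51e+04 m / 0.30 m/s = 8.367e+04 s = 0.9684 d.
C = 0.007313·exp(−0.077·0.9684) = 0.007313·0.9281 = 0.006787 mg/L.

0.00679 mg/L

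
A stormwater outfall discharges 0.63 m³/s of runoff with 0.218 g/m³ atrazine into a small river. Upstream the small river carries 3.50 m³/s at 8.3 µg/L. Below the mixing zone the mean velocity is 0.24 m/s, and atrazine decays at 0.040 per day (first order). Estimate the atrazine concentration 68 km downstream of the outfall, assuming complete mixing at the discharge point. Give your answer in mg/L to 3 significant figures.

0.0353 mg/L

8.3 µg/L = 0.0083 mg/L.
After complete mixing, C₀ = (0.63·0.218 + 3.5·0.0083) / 4.13 = 0.04029 mg/L.
Travel time t = 6.8e+04 m / 0.24 m/s = 2.833e+05 s = 3.279 d.
C = 0.04029·exp(−0.040·3.279) = 0.04029·0.8771 = 0.03534 mg/L.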